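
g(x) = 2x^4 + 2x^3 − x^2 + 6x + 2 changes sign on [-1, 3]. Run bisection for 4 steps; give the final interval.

x = 1 gives g = 11, positive; keep [-1, 1]
x = 0 gives g = 2, positive; keep [-1, 0]
x = -0.5 gives g = -1.375, negative; keep [-0.5, 0]
x = -0.25 gives g = 0.4141, positive; keep [-0.5, -0.25]

[-0.5, -0.25]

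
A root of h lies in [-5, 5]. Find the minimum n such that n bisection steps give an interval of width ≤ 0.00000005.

Width after n steps is 10/2^n. Need 2^n ≥ 10/0.00000005 = 200000000.
2^27 = 134217728 < 200000000 ≤ 2^28 = 268435456, so n = 28.

28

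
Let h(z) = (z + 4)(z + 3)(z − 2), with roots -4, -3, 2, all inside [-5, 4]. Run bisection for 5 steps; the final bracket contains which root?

2

h(-0.5) = -21.875 < 0, so the root lies in [-0.5, 4]
h(1.75) = -6.828125 < 0, so the root lies in [1.75, 4]
h(2.875) = 35.341797 > 0, so the root lies in [1.75, 2.875]
h(2.3125) = 10.4797 > 0, so the root lies in [1.75, 2.3125]
h(2.03125) = 0.9483 > 0, so the root lies in [1.75, 2.03125]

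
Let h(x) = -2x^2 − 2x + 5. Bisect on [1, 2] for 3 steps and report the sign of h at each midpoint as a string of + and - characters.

--+

m = 1.5, h(m) = -2.5 (−); new bracket [1, 1.5]
m = 1.25, h(m) = -0.625 (−); new bracket [1, 1.25]
m = 1.125, h(m) = 0.21875 (+); new bracket [1.125, 1.25]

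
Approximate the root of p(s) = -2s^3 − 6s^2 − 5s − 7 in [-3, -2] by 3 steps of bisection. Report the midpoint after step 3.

m = -2.5, p(m) = -0.75 (−); new bracket [-3, -2.5]
m = -2.75, p(m) = 2.96875 (+); new bracket [-2.75, -2.5]
m = -2.625, p(m) = 0.957031 (+); new bracket [-2.625, -2.5]

-2.625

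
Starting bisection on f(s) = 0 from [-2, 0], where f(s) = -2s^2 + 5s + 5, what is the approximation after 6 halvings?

-0.78125

m = -1, f(m) = -2 (−); new bracket [-1, 0]
m = -0.5, f(m) = 2 (+); new bracket [-1, -0.5]
m = -0.75, f(m) = 0.125 (+); new bracket [-1, -0.75]
m = -0.875, f(m) = -0.9062 (−); new bracket [-0.875, -0.75]
m = -0.8125, f(m) = -0.3828 (−); new bracket [-0.8125, -0.75]
m = -0.78125, f(m) = -0.127 (−); new bracket [-0.78125, -0.75]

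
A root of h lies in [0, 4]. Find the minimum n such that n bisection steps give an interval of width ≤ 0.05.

7

Width after n steps is 4/2^n. Need 2^n ≥ 4/0.05 = 80.
2^6 = 64 < 80 ≤ 2^7 = 128, so n = 7.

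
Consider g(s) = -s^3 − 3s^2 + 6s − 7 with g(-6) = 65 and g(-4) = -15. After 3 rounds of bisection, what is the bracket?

midpoint -5: g = 13 > 0 → [-5, -4]
midpoint -4.5: g = -3.625 < 0 → [-5, -4.5]
midpoint -4.75: g = 3.984375 > 0 → [-4.75, -4.5]

[-4.75, -4.5]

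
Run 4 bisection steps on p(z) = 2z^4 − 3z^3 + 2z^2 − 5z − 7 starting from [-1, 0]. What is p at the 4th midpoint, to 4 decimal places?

m = -0.5, p(m) = -3.5 (−); new bracket [-1, -0.5]
m = -0.75, p(m) = -0.226562 (−); new bracket [-1, -0.75]
m = -0.875, p(m) = 2.088379 (+); new bracket [-0.875, -0.75]
m = -0.8125, p(m) = 0.8636 (+); new bracket [-0.8125, -0.75]

0.8636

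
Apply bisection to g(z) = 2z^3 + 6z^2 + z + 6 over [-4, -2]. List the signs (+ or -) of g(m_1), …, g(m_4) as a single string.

midpoint -3: g = 3 > 0 → [-4, -3]
midpoint -3.5: g = -9.75 < 0 → [-3.5, -3]
midpoint -3.25: g = -2.53125 < 0 → [-3.25, -3]
midpoint -3.125: g = 0.4336 > 0 → [-3.25, -3.125]

+--+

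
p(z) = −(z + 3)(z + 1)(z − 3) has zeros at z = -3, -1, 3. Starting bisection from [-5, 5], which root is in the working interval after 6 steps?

midpoint 0: p = 9 > 0 → [0, 5]
midpoint 2.5: p = 9.625 > 0 → [2.5, 5]
midpoint 3.75: p = -24.046875 < 0 → [2.5, 3.75]
midpoint 3.125: p = -3.1582 < 0 → [2.5, 3.125]
midpoint 2.8125: p = 4.155 > 0 → [2.8125, 3.125]
midpoint 2.96875: p = 0.7403 > 0 → [2.96875, 3.125]

3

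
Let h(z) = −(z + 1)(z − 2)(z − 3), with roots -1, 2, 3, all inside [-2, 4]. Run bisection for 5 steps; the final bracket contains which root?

-1

h(1) = -4 < 0, so the root lies in [-2, 1]
h(-0.5) = -4.375 < 0, so the root lies in [-2, -0.5]
h(-1.25) = 3.453125 > 0, so the root lies in [-1.25, -0.5]
h(-0.875) = -1.3926 < 0, so the root lies in [-1.25, -0.875]
h(-1.0625) = 0.7776 > 0, so the root lies in [-1.0625, -0.875]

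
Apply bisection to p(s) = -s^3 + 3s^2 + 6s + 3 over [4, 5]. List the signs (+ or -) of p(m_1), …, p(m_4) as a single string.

midpoint 4.5: p = -0.375 < 0 → [4, 4.5]
midpoint 4.25: p = 5.921875 > 0 → [4.25, 4.5]
midpoint 4.375: p = 2.931641 > 0 → [4.375, 4.5]
midpoint 4.4375: p = 1.3186 > 0 → [4.4375, 4.5]

-+++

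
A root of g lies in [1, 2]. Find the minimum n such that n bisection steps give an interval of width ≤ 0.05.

Width after n steps is 1/2^n. Need 2^n ≥ 1/0.05 = 20.
2^4 = 16 < 20 ≤ 2^5 = 32, so n = 5.

5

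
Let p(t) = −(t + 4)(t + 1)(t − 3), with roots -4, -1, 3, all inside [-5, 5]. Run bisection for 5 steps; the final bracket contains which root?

3

midpoint 0: p = 12 > 0 → [0, 5]
midpoint 2.5: p = 11.375 > 0 → [2.5, 5]
midpoint 3.75: p = -27.609375 < 0 → [2.5, 3.75]
midpoint 3.125: p = -3.6738 < 0 → [2.5, 3.125]
midpoint 2.8125: p = 4.8699 > 0 → [2.8125, 3.125]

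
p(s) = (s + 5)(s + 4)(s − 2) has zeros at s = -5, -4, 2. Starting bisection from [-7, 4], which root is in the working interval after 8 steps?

2

p(-1.5) = -30.625 < 0, so the root lies in [-1.5, 4]
p(1.25) = -24.609375 < 0, so the root lies in [1.25, 4]
p(2.625) = 31.572266 > 0, so the root lies in [1.25, 2.625]
p(1.9375) = -2.5745 < 0, so the root lies in [1.9375, 2.625]
p(2.28125) = 12.8631 > 0, so the root lies in [1.9375, 2.28125]
p(2.109375) = 4.7506 > 0, so the root lies in [1.9375, 2.109375]
p(2.0234375) = 0.9915 > 0, so the root lies in [1.9375, 2.0234375]
p(1.98046875) = -0.8154 < 0, so the root lies in [1.98046875, 2.0234375]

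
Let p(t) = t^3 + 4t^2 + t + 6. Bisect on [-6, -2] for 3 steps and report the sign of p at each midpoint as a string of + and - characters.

m = -4, p(m) = 2 (+); new bracket [-6, -4]
m = -5, p(m) = -24 (−); new bracket [-5, -4]
m = -4.5, p(m) = -8.625 (−); new bracket [-4.5, -4]

+--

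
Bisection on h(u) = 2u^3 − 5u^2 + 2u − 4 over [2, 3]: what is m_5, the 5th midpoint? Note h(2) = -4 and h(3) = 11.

m = 2.5, h(m) = 1 (+); new bracket [2, 2.5]
m = 2.25, h(m) = -2.03125 (−); new bracket [2.25, 2.5]
m = 2.375, h(m) = -0.660156 (−); new bracket [2.375, 2.5]
m = 2.4375, h(m) = 0.1323 (+); new bracket [2.375, 2.4375]
m = 2.40625, h(m) = -0.2731 (−); new bracket [2.40625, 2.4375]

2.40625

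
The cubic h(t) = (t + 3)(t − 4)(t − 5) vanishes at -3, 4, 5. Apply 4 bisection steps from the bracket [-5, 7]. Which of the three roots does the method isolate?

-3

midpoint 1: h = 48 > 0 → [-5, 1]
midpoint -2: h = 42 > 0 → [-5, -2]
midpoint -3.5: h = -31.875 < 0 → [-3.5, -2]
midpoint -2.75: h = 13.0781 > 0 → [-3.5, -2.75]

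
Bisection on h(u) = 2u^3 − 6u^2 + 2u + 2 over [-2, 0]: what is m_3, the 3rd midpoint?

h(-1) = -8 < 0, so the root lies in [-1, 0]
h(-0.5) = -0.75 < 0, so the root lies in [-0.5, 0]
h(-0.25) = 1.09375 > 0, so the root lies in [-0.5, -0.25]

-0.25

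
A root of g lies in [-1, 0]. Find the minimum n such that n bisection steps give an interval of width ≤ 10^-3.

10

Width after n steps is 1/2^n. Need 2^n ≥ 1/10^-3 = 1000.
2^9 = 512 < 1000 ≤ 2^10 = 1024, so n = 10.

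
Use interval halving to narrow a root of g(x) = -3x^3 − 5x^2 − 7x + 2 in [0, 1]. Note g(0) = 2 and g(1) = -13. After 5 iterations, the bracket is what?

midpoint 0.5: g = -3.125 < 0 → [0, 0.5]
midpoint 0.25: g = -0.109375 < 0 → [0, 0.25]
midpoint 0.125: g = 1.041016 > 0 → [0.125, 0.25]
midpoint 0.1875: g = 0.4919 > 0 → [0.1875, 0.25]
midpoint 0.21875: g = 0.1981 > 0 → [0.21875, 0.25]

[0.21875, 0.25]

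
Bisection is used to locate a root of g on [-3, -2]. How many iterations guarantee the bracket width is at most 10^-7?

Width after n steps is 1/2^n. Need 2^n ≥ 1/10^-7 = 10000000.
2^23 = 8388608 < 10000000 ≤ 2^24 = 16777216, so n = 24.

24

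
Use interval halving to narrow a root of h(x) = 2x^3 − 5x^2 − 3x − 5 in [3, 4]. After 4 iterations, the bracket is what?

[3.1875, 3.25]

x = 3.5 gives h = 9, positive; keep [3, 3.5]
x = 3.25 gives h = 1.09375, positive; keep [3, 3.25]
x = 3.125 gives h = -2.167969, negative; keep [3.125, 3.25]
x = 3.1875 gives h = -0.5923, negative; keep [3.1875, 3.25]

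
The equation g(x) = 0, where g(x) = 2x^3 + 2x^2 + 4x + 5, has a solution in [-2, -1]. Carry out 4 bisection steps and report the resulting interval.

[-1.1875, -1.125]

x = -1.5 gives g = -3.25, negative; keep [-1.5, -1]
x = -1.25 gives g = -0.78125, negative; keep [-1.25, -1]
x = -1.125 gives g = 0.183594, positive; keep [-1.25, -1.125]
x = -1.1875 gives g = -0.2788, negative; keep [-1.1875, -1.125]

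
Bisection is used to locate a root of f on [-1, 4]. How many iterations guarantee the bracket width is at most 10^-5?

19

Width after n steps is 5/2^n. Need 2^n ≥ 5/10^-5 = 500000.
2^18 = 262144 < 500000 ≤ 2^19 = 524288, so n = 19.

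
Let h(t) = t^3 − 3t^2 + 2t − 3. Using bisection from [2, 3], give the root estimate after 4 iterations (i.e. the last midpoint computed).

2.6875

h(2.5) = -1.125 < 0, so the root lies in [2.5, 3]
h(2.75) = 0.609375 > 0, so the root lies in [2.5, 2.75]
h(2.625) = -0.333984 < 0, so the root lies in [2.625, 2.75]
h(2.6875) = 0.1179 > 0, so the root lies in [2.625, 2.6875]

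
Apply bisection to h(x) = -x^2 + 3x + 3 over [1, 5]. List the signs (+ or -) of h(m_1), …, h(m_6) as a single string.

h(3) = 3 > 0, so the root lies in [3, 5]
h(4) = -1 < 0, so the root lies in [3, 4]
h(3.5) = 1.25 > 0, so the root lies in [3.5, 4]
h(3.75) = 0.1875 > 0, so the root lies in [3.75, 4]
h(3.875) = -0.3906 < 0, so the root lies in [3.75, 3.875]
h(3.8125) = -0.0977 < 0, so the root lies in [3.75, 3.8125]

+-++--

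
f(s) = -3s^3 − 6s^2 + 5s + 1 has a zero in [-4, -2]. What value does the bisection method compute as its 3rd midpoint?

-2.75

f(-3) = 13 > 0, so the root lies in [-3, -2]
f(-2.5) = -2.125 < 0, so the root lies in [-3, -2.5]
f(-2.75) = 4.265625 > 0, so the root lies in [-2.75, -2.5]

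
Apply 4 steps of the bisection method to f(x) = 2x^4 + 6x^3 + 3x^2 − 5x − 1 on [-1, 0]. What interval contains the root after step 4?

m = -0.5, f(m) = 1.625 (+); new bracket [-0.5, 0]
m = -0.25, f(m) = 0.351562 (+); new bracket [-0.25, 0]
m = -0.125, f(m) = -0.339355 (−); new bracket [-0.25, -0.125]
m = -0.1875, f(m) = 0.0059 (+); new bracket [-0.1875, -0.125]

[-0.1875, -0.125]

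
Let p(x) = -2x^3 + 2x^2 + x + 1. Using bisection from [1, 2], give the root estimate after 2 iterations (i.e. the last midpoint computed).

x = 1.5 gives p = 0.25, positive; keep [1.5, 2]
x = 1.75 gives p = -1.84375, negative; keep [1.5, 1.75]

1.75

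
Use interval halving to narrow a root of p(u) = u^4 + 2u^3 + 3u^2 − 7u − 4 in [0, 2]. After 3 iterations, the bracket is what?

[1.25, 1.5]

p(1) = -5 < 0, so the root lies in [1, 2]
p(1.5) = 4.0625 > 0, so the root lies in [1, 1.5]
p(1.25) = -1.714844 < 0, so the root lies in [1.25, 1.5]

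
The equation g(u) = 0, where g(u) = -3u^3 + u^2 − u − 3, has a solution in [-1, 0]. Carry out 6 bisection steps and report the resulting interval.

u = -0.5 gives g = -1.875, negative; keep [-1, -0.5]
u = -0.75 gives g = -0.421875, negative; keep [-1, -0.75]
u = -0.875 gives g = 0.650391, positive; keep [-0.875, -0.75]
u = -0.8125 gives g = 0.0818, positive; keep [-0.8125, -0.75]
u = -0.78125 gives g = -0.1779, negative; keep [-0.8125, -0.78125]
u = -0.796875 gives g = -0.05, negative; keep [-0.8125, -0.796875]

[-0.8125, -0.796875]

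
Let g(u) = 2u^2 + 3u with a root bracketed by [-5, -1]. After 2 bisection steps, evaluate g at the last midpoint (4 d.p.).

m = -3, g(m) = 9 (+); new bracket [-3, -1]
m = -2, g(m) = 2 (+); new bracket [-2, -1]

2.0000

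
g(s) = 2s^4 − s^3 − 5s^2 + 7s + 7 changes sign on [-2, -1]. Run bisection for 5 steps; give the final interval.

[-1.59375, -1.5625]

m = -1.5, g(m) = -1.25 (−); new bracket [-2, -1.5]
m = -1.75, g(m) = 3.554688 (+); new bracket [-1.75, -1.5]
m = -1.625, g(m) = 0.658691 (+); new bracket [-1.625, -1.5]
m = -1.5625, g(m) = -0.4089 (−); new bracket [-1.625, -1.5625]
m = -1.59375, g(m) = 0.0953 (+); new bracket [-1.59375, -1.5625]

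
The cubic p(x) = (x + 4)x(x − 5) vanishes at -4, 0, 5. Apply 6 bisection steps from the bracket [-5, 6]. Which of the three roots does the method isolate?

m = 0.5, p(m) = -10.125 (−); new bracket [0.5, 6]
m = 3.25, p(m) = -41.234375 (−); new bracket [3.25, 6]
m = 4.625, p(m) = -14.958984 (−); new bracket [4.625, 6]
m = 5.3125, p(m) = 15.4602 (+); new bracket [4.625, 5.3125]
m = 4.96875, p(m) = -1.3926 (−); new bracket [4.96875, 5.3125]
m = 5.140625, p(m) = 6.6078 (+); new bracket [4.96875, 5.140625]

5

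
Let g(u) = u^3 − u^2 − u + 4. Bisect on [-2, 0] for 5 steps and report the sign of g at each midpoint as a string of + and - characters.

+-+++

g(-1) = 3 > 0, so the root lies in [-2, -1]
g(-1.5) = -0.125 < 0, so the root lies in [-1.5, -1]
g(-1.25) = 1.734375 > 0, so the root lies in [-1.5, -1.25]
g(-1.375) = 0.8848 > 0, so the root lies in [-1.5, -1.375]
g(-1.4375) = 0.4006 > 0, so the root lies in [-1.5, -1.4375]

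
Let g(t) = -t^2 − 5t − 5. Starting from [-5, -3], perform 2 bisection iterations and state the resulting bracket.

[-4, -3.5]

midpoint -4: g = -1 < 0 → [-4, -3]
midpoint -3.5: g = 0.25 > 0 → [-4, -3.5]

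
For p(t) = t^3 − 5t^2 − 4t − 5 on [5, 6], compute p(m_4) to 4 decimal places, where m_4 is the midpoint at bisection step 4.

-0.7996

m = 5.5, p(m) = -11.875 (−); new bracket [5.5, 6]
m = 5.75, p(m) = -3.203125 (−); new bracket [5.75, 6]
m = 5.875, p(m) = 1.701172 (+); new bracket [5.75, 5.875]
m = 5.8125, p(m) = -0.7996 (−); new bracket [5.8125, 5.875]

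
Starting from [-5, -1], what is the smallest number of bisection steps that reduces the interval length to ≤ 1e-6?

Width after n steps is 4/2^n. Need 2^n ≥ 4/1e-6 = 4000000.
2^21 = 2097152 < 4000000 ≤ 2^22 = 4194304, so n = 22.

22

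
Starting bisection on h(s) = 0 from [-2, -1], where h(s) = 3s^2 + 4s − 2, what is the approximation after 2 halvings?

-1.75

midpoint -1.5: h = -1.25 < 0 → [-2, -1.5]
midpoint -1.75: h = 0.1875 > 0 → [-1.75, -1.5]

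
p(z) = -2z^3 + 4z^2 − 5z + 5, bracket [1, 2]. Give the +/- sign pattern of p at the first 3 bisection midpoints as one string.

-++

z = 1.5 gives p = -0.25, negative; keep [1, 1.5]
z = 1.25 gives p = 1.09375, positive; keep [1.25, 1.5]
z = 1.375 gives p = 0.488281, positive; keep [1.375, 1.5]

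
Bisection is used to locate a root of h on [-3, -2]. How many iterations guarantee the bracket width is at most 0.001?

Width after n steps is 1/2^n. Need 2^n ≥ 1/0.001 = 1000.
2^9 = 512 < 1000 ≤ 2^10 = 1024, so n = 10.

10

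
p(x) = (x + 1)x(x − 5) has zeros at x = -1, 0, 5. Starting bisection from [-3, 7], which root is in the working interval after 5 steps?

p(2) = -18 < 0, so the root lies in [2, 7]
p(4.5) = -12.375 < 0, so the root lies in [4.5, 7]
p(5.75) = 29.109375 > 0, so the root lies in [4.5, 5.75]
p(5.125) = 3.9238 > 0, so the root lies in [4.5, 5.125]
p(4.8125) = -5.2449 < 0, so the root lies in [4.8125, 5.125]

5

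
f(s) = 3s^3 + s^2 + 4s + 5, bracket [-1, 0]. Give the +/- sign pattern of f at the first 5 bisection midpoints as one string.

+++--

m = -0.5, f(m) = 2.875 (+); new bracket [-1, -0.5]
m = -0.75, f(m) = 1.296875 (+); new bracket [-1, -0.75]
m = -0.875, f(m) = 0.255859 (+); new bracket [-1, -0.875]
m = -0.9375, f(m) = -0.343 (−); new bracket [-0.9375, -0.875]
m = -0.90625, f(m) = -0.0366 (−); new bracket [-0.90625, -0.875]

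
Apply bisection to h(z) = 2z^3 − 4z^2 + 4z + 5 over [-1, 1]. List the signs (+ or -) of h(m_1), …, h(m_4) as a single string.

++-+

h(0) = 5 > 0, so the root lies in [-1, 0]
h(-0.5) = 1.75 > 0, so the root lies in [-1, -0.5]
h(-0.75) = -1.09375 < 0, so the root lies in [-0.75, -0.5]
h(-0.625) = 0.4492 > 0, so the root lies in [-0.75, -0.625]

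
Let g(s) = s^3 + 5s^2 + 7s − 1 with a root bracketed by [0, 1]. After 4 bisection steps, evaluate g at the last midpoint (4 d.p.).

g(0.5) = 3.875 > 0, so the root lies in [0, 0.5]
g(0.25) = 1.078125 > 0, so the root lies in [0, 0.25]
g(0.125) = -0.044922 < 0, so the root lies in [0.125, 0.25]
g(0.1875) = 0.4949 > 0, so the root lies in [0.125, 0.1875]

0.4949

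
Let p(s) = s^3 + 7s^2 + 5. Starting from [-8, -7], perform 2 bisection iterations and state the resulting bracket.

[-7.25, -7]

p(-7.5) = -23.125 < 0, so the root lies in [-7.5, -7]
p(-7.25) = -8.140625 < 0, so the root lies in [-7.25, -7]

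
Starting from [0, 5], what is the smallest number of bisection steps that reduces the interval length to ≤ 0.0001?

Width after n steps is 5/2^n. Need 2^n ≥ 5/0.0001 = 50000.
2^15 = 32768 < 50000 ≤ 2^16 = 65536, so n = 16.

16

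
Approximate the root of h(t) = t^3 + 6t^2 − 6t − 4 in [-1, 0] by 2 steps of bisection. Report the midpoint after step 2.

h(-0.5) = 0.375 > 0, so the root lies in [-0.5, 0]
h(-0.25) = -2.140625 < 0, so the root lies in [-0.5, -0.25]

-0.25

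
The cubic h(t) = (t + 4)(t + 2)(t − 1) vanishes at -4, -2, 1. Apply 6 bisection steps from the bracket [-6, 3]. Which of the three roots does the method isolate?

midpoint -1.5: h = -3.125 < 0 → [-1.5, 3]
midpoint 0.75: h = -3.265625 < 0 → [0.75, 3]
midpoint 1.875: h = 19.919922 > 0 → [0.75, 1.875]
midpoint 1.3125: h = 5.4993 > 0 → [0.75, 1.3125]
midpoint 1.03125: h = 0.4766 > 0 → [0.75, 1.03125]
midpoint 0.890625: h = -1.5462 < 0 → [0.890625, 1.03125]

1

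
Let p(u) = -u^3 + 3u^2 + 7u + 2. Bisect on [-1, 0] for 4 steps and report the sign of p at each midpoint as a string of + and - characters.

-+-+

u = -0.5 gives p = -0.625, negative; keep [-0.5, 0]
u = -0.25 gives p = 0.453125, positive; keep [-0.5, -0.25]
u = -0.375 gives p = -0.150391, negative; keep [-0.375, -0.25]
u = -0.3125 gives p = 0.136, positive; keep [-0.375, -0.3125]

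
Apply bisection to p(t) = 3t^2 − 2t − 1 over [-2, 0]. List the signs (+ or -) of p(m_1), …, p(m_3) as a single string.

++-

t = -1 gives p = 4, positive; keep [-1, 0]
t = -0.5 gives p = 0.75, positive; keep [-0.5, 0]
t = -0.25 gives p = -0.3125, negative; keep [-0.5, -0.25]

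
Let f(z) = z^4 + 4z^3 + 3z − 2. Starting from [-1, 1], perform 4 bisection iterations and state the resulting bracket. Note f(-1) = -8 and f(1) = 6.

f(0) = -2 < 0, so the root lies in [0, 1]
f(0.5) = 0.0625 > 0, so the root lies in [0, 0.5]
f(0.25) = -1.183594 < 0, so the root lies in [0.25, 0.5]
f(0.375) = -0.6443 < 0, so the root lies in [0.375, 0.5]

[0.375, 0.5]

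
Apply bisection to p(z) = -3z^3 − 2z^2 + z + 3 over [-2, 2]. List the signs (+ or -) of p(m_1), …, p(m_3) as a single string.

p(0) = 3 > 0, so the root lies in [0, 2]
p(1) = -1 < 0, so the root lies in [0, 1]
p(0.5) = 2.625 > 0, so the root lies in [0.5, 1]

+-+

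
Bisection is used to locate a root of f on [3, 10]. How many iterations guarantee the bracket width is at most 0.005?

11

Width after n steps is 7/2^n. Need 2^n ≥ 7/0.005 = 1400.
2^10 = 1024 < 1400 ≤ 2^11 = 2048, so n = 11.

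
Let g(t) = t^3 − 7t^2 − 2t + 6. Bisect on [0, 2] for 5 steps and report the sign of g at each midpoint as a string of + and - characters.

-++-+

midpoint 1: g = -2 < 0 → [0, 1]
midpoint 0.5: g = 3.375 > 0 → [0.5, 1]
midpoint 0.75: g = 0.984375 > 0 → [0.75, 1]
midpoint 0.875: g = -0.4395 < 0 → [0.75, 0.875]
midpoint 0.8125: g = 0.2903 > 0 → [0.8125, 0.875]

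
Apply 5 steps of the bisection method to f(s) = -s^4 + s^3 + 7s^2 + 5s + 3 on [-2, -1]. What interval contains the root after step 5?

m = -1.5, f(m) = 2.8125 (+); new bracket [-2, -1.5]
m = -1.75, f(m) = 0.949219 (+); new bracket [-2, -1.75]
m = -1.875, f(m) = -0.717041 (−); new bracket [-1.875, -1.75]
m = -1.8125, f(m) = 0.187 (+); new bracket [-1.875, -1.8125]
m = -1.84375, f(m) = -0.2465 (−); new bracket [-1.84375, -1.8125]

[-1.84375, -1.8125]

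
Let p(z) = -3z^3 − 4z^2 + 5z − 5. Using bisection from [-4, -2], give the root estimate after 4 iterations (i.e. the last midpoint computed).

p(-3) = 25 > 0, so the root lies in [-3, -2]
p(-2.5) = 4.375 > 0, so the root lies in [-2.5, -2]
p(-2.25) = -2.328125 < 0, so the root lies in [-2.5, -2.25]
p(-2.375) = 0.752 > 0, so the root lies in [-2.375, -2.25]

-2.375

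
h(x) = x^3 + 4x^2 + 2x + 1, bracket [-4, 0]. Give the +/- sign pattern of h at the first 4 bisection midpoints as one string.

midpoint -2: h = 5 > 0 → [-4, -2]
midpoint -3: h = 4 > 0 → [-4, -3]
midpoint -3.5: h = 0.125 > 0 → [-4, -3.5]
midpoint -3.75: h = -2.9844 < 0 → [-3.75, -3.5]

+++-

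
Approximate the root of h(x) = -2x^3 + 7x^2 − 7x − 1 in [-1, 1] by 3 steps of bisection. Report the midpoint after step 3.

x = 0 gives h = -1, negative; keep [-1, 0]
x = -0.5 gives h = 4.5, positive; keep [-0.5, 0]
x = -0.25 gives h = 1.21875, positive; keep [-0.25, 0]

-0.25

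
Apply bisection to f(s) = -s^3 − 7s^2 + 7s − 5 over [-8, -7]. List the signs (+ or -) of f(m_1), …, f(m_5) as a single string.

f(-7.5) = -29.375 < 0, so the root lies in [-8, -7.5]
f(-7.75) = -14.203125 < 0, so the root lies in [-8, -7.75]
f(-7.875) = -5.861328 < 0, so the root lies in [-8, -7.875]
f(-7.9375) = -1.4963 < 0, so the root lies in [-8, -7.9375]
f(-7.96875) = 0.7353 > 0, so the root lies in [-7.96875, -7.9375]

----+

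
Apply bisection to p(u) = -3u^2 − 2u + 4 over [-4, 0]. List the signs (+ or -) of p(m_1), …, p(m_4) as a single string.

midpoint -2: p = -4 < 0 → [-2, 0]
midpoint -1: p = 3 > 0 → [-2, -1]
midpoint -1.5: p = 0.25 > 0 → [-2, -1.5]
midpoint -1.75: p = -1.6875 < 0 → [-1.75, -1.5]

-++-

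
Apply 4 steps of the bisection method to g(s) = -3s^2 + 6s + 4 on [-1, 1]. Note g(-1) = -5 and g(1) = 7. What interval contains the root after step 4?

[-0.625, -0.5]

midpoint 0: g = 4 > 0 → [-1, 0]
midpoint -0.5: g = 0.25 > 0 → [-1, -0.5]
midpoint -0.75: g = -2.1875 < 0 → [-0.75, -0.5]
midpoint -0.625: g = -0.9219 < 0 → [-0.625, -0.5]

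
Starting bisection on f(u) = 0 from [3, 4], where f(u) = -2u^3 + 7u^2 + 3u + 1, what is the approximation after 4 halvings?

3.9375

f(3.5) = 11.5 > 0, so the root lies in [3.5, 4]
f(3.75) = 5.21875 > 0, so the root lies in [3.75, 4]
f(3.875) = 1.363281 > 0, so the root lies in [3.875, 4]
f(3.9375) = -0.7534 < 0, so the root lies in [3.875, 3.9375]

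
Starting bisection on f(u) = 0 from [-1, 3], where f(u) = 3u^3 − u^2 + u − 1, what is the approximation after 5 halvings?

midpoint 1: f = 2 > 0 → [-1, 1]
midpoint 0: f = -1 < 0 → [0, 1]
midpoint 0.5: f = -0.375 < 0 → [0.5, 1]
midpoint 0.75: f = 0.4531 > 0 → [0.5, 0.75]
midpoint 0.625: f = -0.0332 < 0 → [0.625, 0.75]

0.625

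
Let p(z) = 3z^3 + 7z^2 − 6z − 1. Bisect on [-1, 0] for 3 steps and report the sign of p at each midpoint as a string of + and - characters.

++-

p(-0.5) = 3.375 > 0, so the root lies in [-0.5, 0]
p(-0.25) = 0.890625 > 0, so the root lies in [-0.25, 0]
p(-0.125) = -0.146484 < 0, so the root lies in [-0.25, -0.125]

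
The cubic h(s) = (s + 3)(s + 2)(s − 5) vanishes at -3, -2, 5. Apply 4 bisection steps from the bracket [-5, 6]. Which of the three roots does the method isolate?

s = 0.5 gives h = -39.375, negative; keep [0.5, 6]
s = 3.25 gives h = -57.421875, negative; keep [3.25, 6]
s = 4.625 gives h = -18.943359, negative; keep [4.625, 6]
s = 5.3125 gives h = 18.9954, positive; keep [4.625, 5.3125]

5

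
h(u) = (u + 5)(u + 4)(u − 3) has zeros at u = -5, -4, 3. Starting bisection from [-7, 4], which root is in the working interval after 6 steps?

m = -1.5, h(m) = -39.375 (−); new bracket [-1.5, 4]
m = 1.25, h(m) = -57.421875 (−); new bracket [1.25, 4]
m = 2.625, h(m) = -18.943359 (−); new bracket [2.625, 4]
m = 3.3125, h(m) = 18.9954 (+); new bracket [2.625, 3.3125]
m = 2.96875, h(m) = -1.7354 (−); new bracket [2.96875, 3.3125]
m = 3.140625, h(m) = 8.1744 (+); new bracket [2.96875, 3.140625]

3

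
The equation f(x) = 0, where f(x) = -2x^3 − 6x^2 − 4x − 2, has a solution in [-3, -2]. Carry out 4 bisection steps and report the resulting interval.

midpoint -2.5: f = 1.75 > 0 → [-2.5, -2]
midpoint -2.25: f = -0.59375 < 0 → [-2.5, -2.25]
midpoint -2.375: f = 0.449219 > 0 → [-2.375, -2.25]
midpoint -2.3125: f = -0.103 < 0 → [-2.375, -2.3125]

[-2.375, -2.3125]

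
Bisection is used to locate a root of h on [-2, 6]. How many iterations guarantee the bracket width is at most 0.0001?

17

Width after n steps is 8/2^n. Need 2^n ≥ 8/0.0001 = 80000.
2^16 = 65536 < 80000 ≤ 2^17 = 131072, so n = 17.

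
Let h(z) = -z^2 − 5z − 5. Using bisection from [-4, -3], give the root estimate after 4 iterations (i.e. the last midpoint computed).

-3.5625

m = -3.5, h(m) = 0.25 (+); new bracket [-4, -3.5]
m = -3.75, h(m) = -0.3125 (−); new bracket [-3.75, -3.5]
m = -3.625, h(m) = -0.015625 (−); new bracket [-3.625, -3.5]
m = -3.5625, h(m) = 0.1211 (+); new bracket [-3.625, -3.5625]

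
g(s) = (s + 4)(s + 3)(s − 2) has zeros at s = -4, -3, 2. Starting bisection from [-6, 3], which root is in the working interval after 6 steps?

s = -1.5 gives g = -13.125, negative; keep [-1.5, 3]
s = 0.75 gives g = -22.265625, negative; keep [0.75, 3]
s = 1.875 gives g = -3.580078, negative; keep [1.875, 3]
s = 2.4375 gives g = 15.3142, positive; keep [1.875, 2.4375]
s = 2.15625 gives g = 4.9599, positive; keep [1.875, 2.15625]
s = 2.015625 gives g = 0.4714, positive; keep [1.875, 2.015625]

2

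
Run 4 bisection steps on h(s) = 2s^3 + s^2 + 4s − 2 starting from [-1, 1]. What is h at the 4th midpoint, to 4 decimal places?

midpoint 0: h = -2 < 0 → [0, 1]
midpoint 0.5: h = 0.5 > 0 → [0, 0.5]
midpoint 0.25: h = -0.90625 < 0 → [0.25, 0.5]
midpoint 0.375: h = -0.2539 < 0 → [0.375, 0.5]

-0.2539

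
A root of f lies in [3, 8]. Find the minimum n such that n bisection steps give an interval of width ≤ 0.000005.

20

Width after n steps is 5/2^n. Need 2^n ≥ 5/0.000005 = 1000000.
2^19 = 524288 < 1000000 ≤ 2^20 = 1048576, so n = 20.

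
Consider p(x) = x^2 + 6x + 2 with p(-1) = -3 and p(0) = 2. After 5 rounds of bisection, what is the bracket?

midpoint -0.5: p = -0.75 < 0 → [-0.5, 0]
midpoint -0.25: p = 0.5625 > 0 → [-0.5, -0.25]
midpoint -0.375: p = -0.109375 < 0 → [-0.375, -0.25]
midpoint -0.3125: p = 0.2227 > 0 → [-0.375, -0.3125]
midpoint -0.34375: p = 0.0557 > 0 → [-0.375, -0.34375]

[-0.375, -0.34375]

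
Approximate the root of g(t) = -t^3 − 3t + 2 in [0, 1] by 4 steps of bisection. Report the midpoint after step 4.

0.5625

g(0.5) = 0.375 > 0, so the root lies in [0.5, 1]
g(0.75) = -0.671875 < 0, so the root lies in [0.5, 0.75]
g(0.625) = -0.119141 < 0, so the root lies in [0.5, 0.625]
g(0.5625) = 0.1345 > 0, so the root lies in [0.5625, 0.625]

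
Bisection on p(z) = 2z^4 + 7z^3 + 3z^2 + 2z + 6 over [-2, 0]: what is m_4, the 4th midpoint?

midpoint -1: p = 2 > 0 → [-2, -1]
midpoint -1.5: p = -3.75 < 0 → [-1.5, -1]
midpoint -1.25: p = -0.601562 < 0 → [-1.25, -1]
midpoint -1.125: p = 0.7837 > 0 → [-1.25, -1.125]

-1.125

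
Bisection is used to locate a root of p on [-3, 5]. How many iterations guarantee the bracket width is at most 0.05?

Width after n steps is 8/2^n. Need 2^n ≥ 8/0.05 = 160.
2^7 = 128 < 160 ≤ 2^8 = 256, so n = 8.

8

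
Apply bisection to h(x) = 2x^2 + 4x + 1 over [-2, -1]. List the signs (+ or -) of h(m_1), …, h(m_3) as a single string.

-+-

h(-1.5) = -0.5 < 0, so the root lies in [-2, -1.5]
h(-1.75) = 0.125 > 0, so the root lies in [-1.75, -1.5]
h(-1.625) = -0.21875 < 0, so the root lies in [-1.75, -1.625]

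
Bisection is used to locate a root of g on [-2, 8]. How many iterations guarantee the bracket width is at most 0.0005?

15

Width after n steps is 10/2^n. Need 2^n ≥ 10/0.0005 = 20000.
2^14 = 16384 < 20000 ≤ 2^15 = 32768, so n = 15.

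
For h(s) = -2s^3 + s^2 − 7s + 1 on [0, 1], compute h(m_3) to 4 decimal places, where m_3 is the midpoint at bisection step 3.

0.1367

midpoint 0.5: h = -2.5 < 0 → [0, 0.5]
midpoint 0.25: h = -0.71875 < 0 → [0, 0.25]
midpoint 0.125: h = 0.136719 > 0 → [0.125, 0.25]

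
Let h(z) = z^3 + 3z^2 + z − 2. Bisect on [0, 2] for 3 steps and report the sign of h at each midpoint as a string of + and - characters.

+-+

m = 1, h(m) = 3 (+); new bracket [0, 1]
m = 0.5, h(m) = -0.625 (−); new bracket [0.5, 1]
m = 0.75, h(m) = 0.859375 (+); new bracket [0.5, 0.75]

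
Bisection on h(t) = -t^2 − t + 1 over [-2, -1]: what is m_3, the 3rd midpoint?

-1.625

m = -1.5, h(m) = 0.25 (+); new bracket [-2, -1.5]
m = -1.75, h(m) = -0.3125 (−); new bracket [-1.75, -1.5]
m = -1.625, h(m) = -0.015625 (−); new bracket [-1.625, -1.5]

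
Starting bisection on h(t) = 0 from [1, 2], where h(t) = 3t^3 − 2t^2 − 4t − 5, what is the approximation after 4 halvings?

1.8125

midpoint 1.5: h = -5.375 < 0 → [1.5, 2]
midpoint 1.75: h = -2.046875 < 0 → [1.75, 2]
midpoint 1.875: h = 0.244141 > 0 → [1.75, 1.875]
midpoint 1.8125: h = -0.9573 < 0 → [1.8125, 1.875]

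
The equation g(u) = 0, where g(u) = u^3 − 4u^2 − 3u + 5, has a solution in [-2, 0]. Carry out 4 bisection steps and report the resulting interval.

[-1.375, -1.25]

g(-1) = 3 > 0, so the root lies in [-2, -1]
g(-1.5) = -2.875 < 0, so the root lies in [-1.5, -1]
g(-1.25) = 0.546875 > 0, so the root lies in [-1.5, -1.25]
g(-1.375) = -1.0371 < 0, so the root lies in [-1.375, -1.25]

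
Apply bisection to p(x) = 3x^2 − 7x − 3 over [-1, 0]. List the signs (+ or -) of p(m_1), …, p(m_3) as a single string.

p(-0.5) = 1.25 > 0, so the root lies in [-0.5, 0]
p(-0.25) = -1.0625 < 0, so the root lies in [-0.5, -0.25]
p(-0.375) = 0.046875 > 0, so the root lies in [-0.375, -0.25]

+-+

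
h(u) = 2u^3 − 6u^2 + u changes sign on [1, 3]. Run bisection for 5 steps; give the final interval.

[2.8125, 2.875]

midpoint 2: h = -6 < 0 → [2, 3]
midpoint 2.5: h = -3.75 < 0 → [2.5, 3]
midpoint 2.75: h = -1.03125 < 0 → [2.75, 3]
midpoint 2.875: h = 0.8086 > 0 → [2.75, 2.875]
midpoint 2.8125: h = -0.1538 < 0 → [2.8125, 2.875]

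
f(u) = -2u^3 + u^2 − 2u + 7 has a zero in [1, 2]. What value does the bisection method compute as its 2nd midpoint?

1.25

midpoint 1.5: f = -0.5 < 0 → [1, 1.5]
midpoint 1.25: f = 2.15625 > 0 → [1.25, 1.5]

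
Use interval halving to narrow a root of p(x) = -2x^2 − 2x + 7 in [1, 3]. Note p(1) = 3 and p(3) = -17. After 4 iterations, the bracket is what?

m = 2, p(m) = -5 (−); new bracket [1, 2]
m = 1.5, p(m) = -0.5 (−); new bracket [1, 1.5]
m = 1.25, p(m) = 1.375 (+); new bracket [1.25, 1.5]
m = 1.375, p(m) = 0.4688 (+); new bracket [1.375, 1.5]

[1.375, 1.5]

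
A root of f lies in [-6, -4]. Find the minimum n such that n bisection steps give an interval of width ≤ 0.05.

Width after n steps is 2/2^n. Need 2^n ≥ 2/0.05 = 40.
2^5 = 32 < 40 ≤ 2^6 = 64, so n = 6.

6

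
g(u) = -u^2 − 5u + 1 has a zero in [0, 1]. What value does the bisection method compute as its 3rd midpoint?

m = 0.5, g(m) = -1.75 (−); new bracket [0, 0.5]
m = 0.25, g(m) = -0.3125 (−); new bracket [0, 0.25]
m = 0.125, g(m) = 0.359375 (+); new bracket [0.125, 0.25]

0.125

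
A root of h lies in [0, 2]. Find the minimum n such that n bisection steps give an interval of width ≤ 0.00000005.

26

Width after n steps is 2/2^n. Need 2^n ≥ 2/0.00000005 = 40000000.
2^25 = 33554432 < 40000000 ≤ 2^26 = 67108864, so n = 26.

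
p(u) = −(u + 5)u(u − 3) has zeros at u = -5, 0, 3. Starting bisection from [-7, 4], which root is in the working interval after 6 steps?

m = -1.5, p(m) = -23.625 (−); new bracket [-7, -1.5]
m = -4.25, p(m) = -23.109375 (−); new bracket [-7, -4.25]
m = -5.625, p(m) = 30.322266 (+); new bracket [-5.625, -4.25]
m = -4.9375, p(m) = -2.4495 (−); new bracket [-5.625, -4.9375]
m = -5.28125, p(m) = 12.3006 (+); new bracket [-5.28125, -4.9375]
m = -5.109375, p(m) = 4.5318 (+); new bracket [-5.109375, -4.9375]

-5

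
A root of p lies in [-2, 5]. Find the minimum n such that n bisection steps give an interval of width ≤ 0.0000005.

Width after n steps is 7/2^n. Need 2^n ≥ 7/0.0000005 = 14000000.
2^23 = 8388608 < 14000000 ≤ 2^24 = 16777216, so n = 24.

24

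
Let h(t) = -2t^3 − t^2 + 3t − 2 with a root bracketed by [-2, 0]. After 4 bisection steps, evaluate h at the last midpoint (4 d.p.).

t = -1 gives h = -4, negative; keep [-2, -1]
t = -1.5 gives h = -2, negative; keep [-2, -1.5]
t = -1.75 gives h = 0.40625, positive; keep [-1.75, -1.5]
t = -1.625 gives h = -0.9336, negative; keep [-1.75, -1.625]

-0.9336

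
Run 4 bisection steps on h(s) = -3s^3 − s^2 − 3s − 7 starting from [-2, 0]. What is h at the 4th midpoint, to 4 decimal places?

h(-1) = -2 < 0, so the root lies in [-2, -1]
h(-1.5) = 5.375 > 0, so the root lies in [-1.5, -1]
h(-1.25) = 1.046875 > 0, so the root lies in [-1.25, -1]
h(-1.125) = -0.6191 < 0, so the root lies in [-1.25, -1.125]

-0.6191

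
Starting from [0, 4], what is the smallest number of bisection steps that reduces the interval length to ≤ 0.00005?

Width after n steps is 4/2^n. Need 2^n ≥ 4/0.00005 = 80000.
2^16 = 65536 < 80000 ≤ 2^17 = 131072, so n = 17.

17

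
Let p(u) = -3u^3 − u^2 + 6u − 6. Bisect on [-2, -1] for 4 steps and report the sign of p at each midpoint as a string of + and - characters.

---+

u = -1.5 gives p = -7.125, negative; keep [-2, -1.5]
u = -1.75 gives p = -3.484375, negative; keep [-2, -1.75]
u = -1.875 gives p = -0.990234, negative; keep [-2, -1.875]
u = -1.9375 gives p = 0.4407, positive; keep [-1.9375, -1.875]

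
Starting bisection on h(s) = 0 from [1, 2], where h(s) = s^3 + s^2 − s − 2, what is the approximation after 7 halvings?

1.2109375

midpoint 1.5: h = 2.125 > 0 → [1, 1.5]
midpoint 1.25: h = 0.265625 > 0 → [1, 1.25]
midpoint 1.125: h = -0.435547 < 0 → [1.125, 1.25]
midpoint 1.1875: h = -0.1028 < 0 → [1.1875, 1.25]
midpoint 1.21875: h = 0.0769 > 0 → [1.1875, 1.21875]
midpoint 1.203125: h = -0.0141 < 0 → [1.203125, 1.21875]
midpoint 1.2109375: h = 0.0311 > 0 → [1.203125, 1.2109375]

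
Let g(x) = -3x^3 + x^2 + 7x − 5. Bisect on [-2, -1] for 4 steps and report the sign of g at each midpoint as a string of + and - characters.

-+-+

m = -1.5, g(m) = -3.125 (−); new bracket [-2, -1.5]
m = -1.75, g(m) = 1.890625 (+); new bracket [-1.75, -1.5]
m = -1.625, g(m) = -0.861328 (−); new bracket [-1.75, -1.625]
m = -1.6875, g(m) = 0.4514 (+); new bracket [-1.6875, -1.625]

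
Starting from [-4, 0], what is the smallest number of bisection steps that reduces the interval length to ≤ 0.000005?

Width after n steps is 4/2^n. Need 2^n ≥ 4/0.000005 = 800000.
2^19 = 524288 < 800000 ≤ 2^20 = 1048576, so n = 20.

20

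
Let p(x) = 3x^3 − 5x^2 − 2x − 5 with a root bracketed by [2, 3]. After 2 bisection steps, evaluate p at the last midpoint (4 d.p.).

m = 2.5, p(m) = 5.625 (+); new bracket [2, 2.5]
m = 2.25, p(m) = -0.640625 (−); new bracket [2.25, 2.5]

-0.6406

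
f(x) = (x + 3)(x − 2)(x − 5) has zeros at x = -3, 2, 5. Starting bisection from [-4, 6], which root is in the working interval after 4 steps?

-3

x = 1 gives f = 16, positive; keep [-4, 1]
x = -1.5 gives f = 34.125, positive; keep [-4, -1.5]
x = -2.75 gives f = 9.203125, positive; keep [-4, -2.75]
x = -3.375 gives f = -16.8809, negative; keep [-3.375, -2.75]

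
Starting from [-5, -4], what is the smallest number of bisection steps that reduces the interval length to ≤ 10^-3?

Width after n steps is 1/2^n. Need 2^n ≥ 1/10^-3 = 1000.
2^9 = 512 < 1000 ≤ 2^10 = 1024, so n = 10.

10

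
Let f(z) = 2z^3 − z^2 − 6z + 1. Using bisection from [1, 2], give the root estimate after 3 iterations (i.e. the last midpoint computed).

f(1.5) = -3.5 < 0, so the root lies in [1.5, 2]
f(1.75) = -1.84375 < 0, so the root lies in [1.75, 2]
f(1.875) = -0.582031 < 0, so the root lies in [1.875, 2]

1.875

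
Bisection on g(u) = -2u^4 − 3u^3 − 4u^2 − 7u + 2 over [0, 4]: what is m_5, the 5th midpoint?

g(2) = -84 < 0, so the root lies in [0, 2]
g(1) = -14 < 0, so the root lies in [0, 1]
g(0.5) = -3 < 0, so the root lies in [0, 0.5]
g(0.25) = -0.0547 < 0, so the root lies in [0, 0.25]
g(0.125) = 1.0562 > 0, so the root lies in [0.125, 0.25]

0.125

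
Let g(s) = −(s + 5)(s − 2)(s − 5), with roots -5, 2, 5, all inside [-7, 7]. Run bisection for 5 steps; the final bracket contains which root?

-5

midpoint 0: g = -50 < 0 → [-7, 0]
midpoint -3.5: g = -70.125 < 0 → [-7, -3.5]
midpoint -5.25: g = 18.578125 > 0 → [-5.25, -3.5]
midpoint -4.375: g = -37.3535 < 0 → [-5.25, -4.375]
midpoint -4.8125: g = -12.5339 < 0 → [-5.25, -4.8125]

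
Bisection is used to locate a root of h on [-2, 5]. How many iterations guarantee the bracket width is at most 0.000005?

21

Width after n steps is 7/2^n. Need 2^n ≥ 7/0.000005 = 1400000.
2^20 = 1048576 < 1400000 ≤ 2^21 = 2097152, so n = 21.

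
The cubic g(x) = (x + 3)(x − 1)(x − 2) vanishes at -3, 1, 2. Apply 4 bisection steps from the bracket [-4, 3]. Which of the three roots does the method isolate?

-3

m = -0.5, g(m) = 9.375 (+); new bracket [-4, -0.5]
m = -2.25, g(m) = 10.359375 (+); new bracket [-4, -2.25]
m = -3.125, g(m) = -2.642578 (−); new bracket [-3.125, -2.25]
m = -2.6875, g(m) = 5.4016 (+); new bracket [-3.125, -2.6875]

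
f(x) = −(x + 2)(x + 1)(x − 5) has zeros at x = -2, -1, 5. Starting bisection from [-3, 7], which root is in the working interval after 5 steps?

m = 2, f(m) = 36 (+); new bracket [2, 7]
m = 4.5, f(m) = 17.875 (+); new bracket [4.5, 7]
m = 5.75, f(m) = -39.234375 (−); new bracket [4.5, 5.75]
m = 5.125, f(m) = -5.4551 (−); new bracket [4.5, 5.125]
m = 4.8125, f(m) = 7.4246 (+); new bracket [4.8125, 5.125]

5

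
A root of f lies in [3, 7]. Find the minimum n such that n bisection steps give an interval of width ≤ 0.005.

10

Width after n steps is 4/2^n. Need 2^n ≥ 4/0.005 = 800.
2^9 = 512 < 800 ≤ 2^10 = 1024, so n = 10.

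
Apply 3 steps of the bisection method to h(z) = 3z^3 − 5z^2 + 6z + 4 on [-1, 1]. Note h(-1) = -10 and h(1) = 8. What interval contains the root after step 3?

midpoint 0: h = 4 > 0 → [-1, 0]
midpoint -0.5: h = -0.625 < 0 → [-0.5, 0]
midpoint -0.25: h = 2.140625 > 0 → [-0.5, -0.25]

[-0.5, -0.25]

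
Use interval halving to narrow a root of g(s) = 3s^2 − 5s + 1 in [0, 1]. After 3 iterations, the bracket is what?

s = 0.5 gives g = -0.75, negative; keep [0, 0.5]
s = 0.25 gives g = -0.0625, negative; keep [0, 0.25]
s = 0.125 gives g = 0.421875, positive; keep [0.125, 0.25]

[0.125, 0.25]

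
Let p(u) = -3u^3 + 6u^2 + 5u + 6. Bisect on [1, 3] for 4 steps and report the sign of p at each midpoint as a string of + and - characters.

u = 2 gives p = 16, positive; keep [2, 3]
u = 2.5 gives p = 9.125, positive; keep [2.5, 3]
u = 2.75 gives p = 2.734375, positive; keep [2.75, 3]
u = 2.875 gives p = -1.3223, negative; keep [2.75, 2.875]

+++-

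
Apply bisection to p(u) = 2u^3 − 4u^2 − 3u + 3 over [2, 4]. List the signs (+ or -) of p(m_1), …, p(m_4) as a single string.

++-+

midpoint 3: p = 12 > 0 → [2, 3]
midpoint 2.5: p = 1.75 > 0 → [2, 2.5]
midpoint 2.25: p = -1.21875 < 0 → [2.25, 2.5]
midpoint 2.375: p = 0.1055 > 0 → [2.25, 2.375]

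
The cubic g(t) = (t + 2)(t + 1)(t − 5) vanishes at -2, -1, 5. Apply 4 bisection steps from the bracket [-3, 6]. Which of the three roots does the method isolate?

5

t = 1.5 gives g = -30.625, negative; keep [1.5, 6]
t = 3.75 gives g = -34.140625, negative; keep [3.75, 6]
t = 4.875 gives g = -5.048828, negative; keep [4.875, 6]
t = 5.4375 gives g = 20.947, positive; keep [4.875, 5.4375]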